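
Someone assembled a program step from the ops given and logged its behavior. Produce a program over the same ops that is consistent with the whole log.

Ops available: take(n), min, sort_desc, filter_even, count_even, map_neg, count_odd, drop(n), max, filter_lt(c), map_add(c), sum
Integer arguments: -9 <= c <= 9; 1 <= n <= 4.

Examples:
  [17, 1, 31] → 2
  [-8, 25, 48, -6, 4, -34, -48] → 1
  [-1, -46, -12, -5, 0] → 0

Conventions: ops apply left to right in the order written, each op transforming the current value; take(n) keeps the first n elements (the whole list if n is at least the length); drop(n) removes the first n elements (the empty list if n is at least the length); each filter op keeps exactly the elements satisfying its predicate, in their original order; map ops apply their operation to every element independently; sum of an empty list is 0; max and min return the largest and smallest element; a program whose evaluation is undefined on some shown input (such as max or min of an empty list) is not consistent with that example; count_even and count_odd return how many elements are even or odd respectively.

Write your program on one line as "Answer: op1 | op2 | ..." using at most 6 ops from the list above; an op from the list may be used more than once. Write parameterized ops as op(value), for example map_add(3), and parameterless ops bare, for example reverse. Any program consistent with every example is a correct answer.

map_neg | filter_lt(-2) | map_neg | sort_desc | count_odd

Check, running the answer program on each example:
  [17, 1, 31] -> [-17, -1, -31] -> [-17, -31] -> [17, 31] -> [31, 17] -> 2
  [-8, 25, 48, -6, 4, -34, -48] -> [8, -25, -48, 6, -4, 34, 48] -> [-25, -48, -4] -> [25, 48, 4] -> [48, 25, 4] -> 1
  [-1, -46, -12, -5, 0] -> [1, 46, 12, 5, 0] -> [] -> [] -> [] -> 0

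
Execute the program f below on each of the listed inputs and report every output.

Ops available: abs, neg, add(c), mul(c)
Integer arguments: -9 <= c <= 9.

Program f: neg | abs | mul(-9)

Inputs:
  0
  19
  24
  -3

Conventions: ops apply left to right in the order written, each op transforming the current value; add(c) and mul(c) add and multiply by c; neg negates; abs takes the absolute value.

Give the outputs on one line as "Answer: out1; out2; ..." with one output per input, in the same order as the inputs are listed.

Execution, op by op:
  0 -> 0 -> 0 -> 0
  19 -> -19 -> 19 -> -171
  24 -> -24 -> 24 -> -216
  -3 -> 3 -> 3 -> -27

0; -171; -216; -27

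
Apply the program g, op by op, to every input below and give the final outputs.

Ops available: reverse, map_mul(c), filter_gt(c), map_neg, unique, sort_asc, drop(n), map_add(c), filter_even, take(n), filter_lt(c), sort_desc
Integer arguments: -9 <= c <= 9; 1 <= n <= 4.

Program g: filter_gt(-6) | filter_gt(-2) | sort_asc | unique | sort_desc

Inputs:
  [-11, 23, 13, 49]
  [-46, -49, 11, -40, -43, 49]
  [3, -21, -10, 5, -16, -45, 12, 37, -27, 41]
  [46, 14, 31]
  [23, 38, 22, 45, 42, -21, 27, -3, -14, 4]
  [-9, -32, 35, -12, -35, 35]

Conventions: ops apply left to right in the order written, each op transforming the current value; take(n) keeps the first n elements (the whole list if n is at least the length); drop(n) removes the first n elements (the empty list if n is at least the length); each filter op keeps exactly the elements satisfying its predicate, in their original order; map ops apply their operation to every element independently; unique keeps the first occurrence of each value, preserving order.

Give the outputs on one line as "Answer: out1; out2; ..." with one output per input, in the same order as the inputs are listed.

[49, 23, 13]; [49, 11]; [41, 37, 12, 5, 3]; [46, 31, 14]; [45, 42, 38, 27, 23, 22, 4]; [35]

Execution, op by op:
  [-11, 23, 13, 49] -> [23, 13, 49] -> [23, 13, 49] -> [13, 23, 49] -> [13, 23, 49] -> [49, 23, 13]
  [-46, -49, 11, -40, -43, 49] -> [11, 49] -> [11, 49] -> [11, 49] -> [11, 49] -> [49, 11]
  [3, -21, -10, 5, -16, -45, 12, 37, -27, 41] -> [3, 5, 12, 37, 41] -> [3, 5, 12, 37, 41] -> [3, 5, 12, 37, 41] -> [3, 5, 12, 37, 41] -> [41, 37, 12, 5, 3]
  [46, 14, 31] -> [46, 14, 31] -> [46, 14, 31] -> [14, 31, 46] -> [14, 31, 46] -> [46, 31, 14]
  [23, 38, 22, 45, 42, -21, 27, -3, -14, 4] -> [23, 38, 22, 45, 42, 27, -3, 4] -> [23, 38, 22, 45, 42, 27, 4] -> [4, 22, 23, 27, 38, 42, 45] -> [4, 22, 23, 27, 38, 42, 45] -> [45, 42, 38, 27, 23, 22, 4]
  [-9, -32, 35, -12, -35, 35] -> [35, 35] -> [35, 35] -> [35, 35] -> [35] -> [35]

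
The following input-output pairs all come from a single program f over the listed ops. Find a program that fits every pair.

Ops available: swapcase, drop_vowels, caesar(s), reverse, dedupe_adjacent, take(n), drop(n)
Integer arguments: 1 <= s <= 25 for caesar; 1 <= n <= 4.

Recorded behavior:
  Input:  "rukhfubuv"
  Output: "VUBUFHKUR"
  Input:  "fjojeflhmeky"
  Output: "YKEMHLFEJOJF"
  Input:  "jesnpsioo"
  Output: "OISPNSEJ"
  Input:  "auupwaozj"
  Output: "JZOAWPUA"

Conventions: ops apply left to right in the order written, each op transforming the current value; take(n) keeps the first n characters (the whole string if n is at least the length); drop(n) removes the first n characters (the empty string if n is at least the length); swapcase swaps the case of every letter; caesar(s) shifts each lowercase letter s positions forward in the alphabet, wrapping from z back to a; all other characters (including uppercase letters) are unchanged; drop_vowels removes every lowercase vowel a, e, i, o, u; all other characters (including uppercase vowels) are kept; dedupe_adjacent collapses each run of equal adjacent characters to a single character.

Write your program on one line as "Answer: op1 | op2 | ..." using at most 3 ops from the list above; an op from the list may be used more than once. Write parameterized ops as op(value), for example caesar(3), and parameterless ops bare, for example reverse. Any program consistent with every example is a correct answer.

swapcase | dedupe_adjacent | reverse

Check, running the answer program on each example:
  "rukhfubuv" -> "RUKHFUBUV" -> "RUKHFUBUV" -> "VUBUFHKUR"
  "fjojeflhmeky" -> "FJOJEFLHMEKY" -> "FJOJEFLHMEKY" -> "YKEMHLFEJOJF"
  "jesnpsioo" -> "JESNPSIOO" -> "JESNPSIO" -> "OISPNSEJ"
  "auupwaozj" -> "AUUPWAOZJ" -> "AUPWAOZJ" -> "JZOAWPUA"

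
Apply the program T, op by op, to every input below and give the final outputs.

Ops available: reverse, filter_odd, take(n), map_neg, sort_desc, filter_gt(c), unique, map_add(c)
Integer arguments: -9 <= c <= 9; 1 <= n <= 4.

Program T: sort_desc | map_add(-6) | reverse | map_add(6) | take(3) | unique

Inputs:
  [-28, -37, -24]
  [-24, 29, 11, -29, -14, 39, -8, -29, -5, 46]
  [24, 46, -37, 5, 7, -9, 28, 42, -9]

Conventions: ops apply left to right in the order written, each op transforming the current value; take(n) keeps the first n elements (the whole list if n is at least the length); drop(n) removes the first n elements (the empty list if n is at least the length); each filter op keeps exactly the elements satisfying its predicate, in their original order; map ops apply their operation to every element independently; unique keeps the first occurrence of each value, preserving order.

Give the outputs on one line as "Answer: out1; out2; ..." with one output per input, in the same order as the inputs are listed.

Execution, op by op:
  [-28, -37, -24] -> [-24, -28, -37] -> [-30, -34, -43] -> [-43, -34, -30] -> [-37, -28, -24] -> [-37, -28, -24] -> [-37, -28, -24]
  [-24, 29, 11, -29, -14, 39, -8, -29, -5, 46] -> [46, 39, 29, 11, -5, -8, -14, -24, -29, -29] -> [40, 33, 23, 5, -11, -14, -20, -30, -35, -35] -> [-35, -35, -30, -20, -14, -11, 5, 23, 33, 40] -> [-29, -29, -24, -14, -8, -5, 11, 29, 39, 46] -> [-29, -29, -24] -> [-29, -24]
  [24, 46, -37, 5, 7, -9, 28, 42, -9] -> [46, 42, 28, 24, 7, 5, -9, -9, -37] -> [40, 36, 22, 18, 1, -1, -15, -15, -43] -> [-43, -15, -15, -1, 1, 18, 22, 36, 40] -> [-37, -9, -9, 5, 7, 24, 28, 42, 46] -> [-37, -9, -9] -> [-37, -9]

[-37, -28, -24]; [-29, -24]; [-37, -9]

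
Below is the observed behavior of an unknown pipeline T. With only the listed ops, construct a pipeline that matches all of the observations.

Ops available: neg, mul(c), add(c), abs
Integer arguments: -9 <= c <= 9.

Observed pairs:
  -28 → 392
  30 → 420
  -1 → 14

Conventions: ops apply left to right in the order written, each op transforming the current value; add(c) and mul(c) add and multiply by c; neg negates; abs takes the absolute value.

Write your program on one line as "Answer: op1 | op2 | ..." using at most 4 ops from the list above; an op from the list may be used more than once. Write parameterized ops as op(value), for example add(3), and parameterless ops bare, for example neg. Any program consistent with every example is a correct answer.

mul(2) | mul(-7) | abs

Check, running the answer program on each example:
  -28 -> -56 -> 392 -> 392
  30 -> 60 -> -420 -> 420
  -1 -> -2 -> 14 -> 14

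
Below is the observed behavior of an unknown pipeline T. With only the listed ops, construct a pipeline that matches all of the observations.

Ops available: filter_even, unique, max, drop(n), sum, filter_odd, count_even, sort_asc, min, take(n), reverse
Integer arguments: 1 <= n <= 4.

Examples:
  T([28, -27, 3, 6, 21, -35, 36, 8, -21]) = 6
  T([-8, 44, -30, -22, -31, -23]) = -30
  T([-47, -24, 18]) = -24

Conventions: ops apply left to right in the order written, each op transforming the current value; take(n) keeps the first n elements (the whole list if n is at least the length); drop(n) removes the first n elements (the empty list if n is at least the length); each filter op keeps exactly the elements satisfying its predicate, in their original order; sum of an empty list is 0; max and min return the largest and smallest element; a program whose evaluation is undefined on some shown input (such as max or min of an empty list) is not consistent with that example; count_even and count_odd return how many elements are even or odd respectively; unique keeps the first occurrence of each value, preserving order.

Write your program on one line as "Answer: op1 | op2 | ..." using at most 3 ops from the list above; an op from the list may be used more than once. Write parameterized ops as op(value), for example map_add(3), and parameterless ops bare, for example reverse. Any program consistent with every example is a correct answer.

take(4) | filter_even | min

Check, running the answer program on each example:
  [28, -27, 3, 6, 21, -35, 36, 8, -21] -> [28, -27, 3, 6] -> [28, 6] -> 6
  [-8, 44, -30, -22, -31, -23] -> [-8, 44, -30, -22] -> [-8, 44, -30, -22] -> -30
  [-47, -24, 18] -> [-47, -24, 18] -> [-24, 18] -> -24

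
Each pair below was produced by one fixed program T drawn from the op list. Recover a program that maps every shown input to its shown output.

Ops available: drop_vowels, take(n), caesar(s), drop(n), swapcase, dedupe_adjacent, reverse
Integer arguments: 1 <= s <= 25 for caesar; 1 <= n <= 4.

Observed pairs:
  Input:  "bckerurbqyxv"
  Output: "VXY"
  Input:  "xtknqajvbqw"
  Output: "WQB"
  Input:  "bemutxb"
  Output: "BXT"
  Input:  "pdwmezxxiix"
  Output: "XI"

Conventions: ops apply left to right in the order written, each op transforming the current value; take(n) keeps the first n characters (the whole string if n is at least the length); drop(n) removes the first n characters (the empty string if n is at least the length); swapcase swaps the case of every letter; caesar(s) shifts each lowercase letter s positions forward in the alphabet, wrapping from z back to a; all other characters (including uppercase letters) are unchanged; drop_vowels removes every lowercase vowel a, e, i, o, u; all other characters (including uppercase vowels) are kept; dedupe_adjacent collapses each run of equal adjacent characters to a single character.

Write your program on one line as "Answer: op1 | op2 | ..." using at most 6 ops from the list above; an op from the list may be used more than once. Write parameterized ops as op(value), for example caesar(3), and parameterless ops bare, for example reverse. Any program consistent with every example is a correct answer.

reverse | take(3) | reverse | swapcase | dedupe_adjacent | reverse

Check, running the answer program on each example:
  "bckerurbqyxv" -> "vxyqbrurekcb" -> "vxy" -> "yxv" -> "YXV" -> "YXV" -> "VXY"
  "xtknqajvbqw" -> "wqbvjaqnktx" -> "wqb" -> "bqw" -> "BQW" -> "BQW" -> "WQB"
  "bemutxb" -> "bxtumeb" -> "bxt" -> "txb" -> "TXB" -> "TXB" -> "BXT"
  "pdwmezxxiix" -> "xiixxzemwdp" -> "xii" -> "iix" -> "IIX" -> "IX" -> "XI"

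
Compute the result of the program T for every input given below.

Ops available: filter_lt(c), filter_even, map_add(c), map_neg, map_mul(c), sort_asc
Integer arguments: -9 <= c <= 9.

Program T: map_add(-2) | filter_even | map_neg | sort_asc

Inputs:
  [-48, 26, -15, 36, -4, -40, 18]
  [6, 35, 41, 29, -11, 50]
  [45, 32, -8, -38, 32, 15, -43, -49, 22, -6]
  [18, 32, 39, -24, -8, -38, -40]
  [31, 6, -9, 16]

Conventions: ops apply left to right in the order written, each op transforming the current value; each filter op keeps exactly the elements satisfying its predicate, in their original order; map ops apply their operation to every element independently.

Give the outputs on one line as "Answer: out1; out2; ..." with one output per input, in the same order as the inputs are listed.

[-34, -24, -16, 6, 42, 50]; [-48, -4]; [-30, -30, -20, 8, 10, 40]; [-30, -16, 10, 26, 40, 42]; [-14, -4]

Execution, op by op:
  [-48, 26, -15, 36, -4, -40, 18] -> [-50, 24, -17, 34, -6, -42, 16] -> [-50, 24, 34, -6, -42, 16] -> [50, -24, -34, 6, 42, -16] -> [-34, -24, -16, 6, 42, 50]
  [6, 35, 41, 29, -11, 50] -> [4, 33, 39, 27, -13, 48] -> [4, 48] -> [-4, -48] -> [-48, -4]
  [45, 32, -8, -38, 32, 15, -43, -49, 22, -6] -> [43, 30, -10, -40, 30, 13, -45, -51, 20, -8] -> [30, -10, -40, 30, 20, -8] -> [-30, 10, 40, -30, -20, 8] -> [-30, -30, -20, 8, 10, 40]
  [18, 32, 39, -24, -8, -38, -40] -> [16, 30, 37, -26, -10, -40, -42] -> [16, 30, -26, -10, -40, -42] -> [-16, -30, 26, 10, 40, 42] -> [-30, -16, 10, 26, 40, 42]
  [31, 6, -9, 16] -> [29, 4, -11, 14] -> [4, 14] -> [-4, -14] -> [-14, -4]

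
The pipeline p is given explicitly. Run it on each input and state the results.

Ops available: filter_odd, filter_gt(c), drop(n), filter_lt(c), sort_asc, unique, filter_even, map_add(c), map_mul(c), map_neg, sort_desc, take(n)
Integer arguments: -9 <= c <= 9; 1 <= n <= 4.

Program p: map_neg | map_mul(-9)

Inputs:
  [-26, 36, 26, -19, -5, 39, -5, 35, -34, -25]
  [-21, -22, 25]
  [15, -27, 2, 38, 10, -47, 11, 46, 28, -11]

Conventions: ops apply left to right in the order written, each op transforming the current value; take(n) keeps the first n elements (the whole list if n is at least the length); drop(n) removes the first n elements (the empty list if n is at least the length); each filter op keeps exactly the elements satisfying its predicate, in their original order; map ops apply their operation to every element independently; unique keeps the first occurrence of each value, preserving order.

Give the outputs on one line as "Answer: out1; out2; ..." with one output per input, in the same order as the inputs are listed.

Execution, op by op:
  [-26, 36, 26, -19, -5, 39, -5, 35, -34, -25] -> [26, -36, -26, 19, 5, -39, 5, -35, 34, 25] -> [-234, 324, 234, -171, -45, 351, -45, 315, -306, -225]
  [-21, -22, 25] -> [21, 22, -25] -> [-189, -198, 225]
  [15, -27, 2, 38, 10, -47, 11, 46, 28, -11] -> [-15, 27, -2, -38, -10, 47, -11, -46, -28, 11] -> [135, -243, 18, 342, 90, -423, 99, 414, 252, -99]

[-234, 324, 234, -171, -45, 351, -45, 315, -306, -225]; [-189, -198, 225]; [135, -243, 18, 342, 90, -423, 99, 414, 252, -99]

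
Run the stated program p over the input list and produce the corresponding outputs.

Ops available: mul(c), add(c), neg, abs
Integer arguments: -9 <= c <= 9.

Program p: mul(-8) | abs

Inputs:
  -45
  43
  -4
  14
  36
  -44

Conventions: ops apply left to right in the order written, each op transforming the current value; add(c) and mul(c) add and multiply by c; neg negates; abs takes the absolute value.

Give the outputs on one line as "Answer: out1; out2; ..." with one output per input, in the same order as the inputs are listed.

Execution, op by op:
  -45 -> 360 -> 360
  43 -> -344 -> 344
  -4 -> 32 -> 32
  14 -> -112 -> 112
  36 -> -288 -> 288
  -44 -> 352 -> 352

360; 344; 32; 112; 288; 352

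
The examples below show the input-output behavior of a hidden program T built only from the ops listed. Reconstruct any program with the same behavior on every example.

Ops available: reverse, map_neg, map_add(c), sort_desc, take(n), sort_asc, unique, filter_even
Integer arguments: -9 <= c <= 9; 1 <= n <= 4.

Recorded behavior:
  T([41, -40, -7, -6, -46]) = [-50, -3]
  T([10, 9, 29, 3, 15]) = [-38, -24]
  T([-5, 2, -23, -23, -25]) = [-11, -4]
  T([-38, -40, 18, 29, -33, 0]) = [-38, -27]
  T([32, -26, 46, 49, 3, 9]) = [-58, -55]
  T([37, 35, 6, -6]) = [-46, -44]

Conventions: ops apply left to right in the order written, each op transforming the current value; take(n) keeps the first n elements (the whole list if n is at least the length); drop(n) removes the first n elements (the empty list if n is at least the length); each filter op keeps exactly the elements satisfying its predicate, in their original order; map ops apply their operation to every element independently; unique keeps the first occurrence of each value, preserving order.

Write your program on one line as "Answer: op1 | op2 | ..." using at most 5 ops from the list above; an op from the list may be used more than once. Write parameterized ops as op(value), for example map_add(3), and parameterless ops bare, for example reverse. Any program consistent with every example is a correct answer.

map_neg | sort_desc | map_add(-9) | sort_asc | take(2)

Check, running the answer program on each example:
  [41, -40, -7, -6, -46] -> [-41, 40, 7, 6, 46] -> [46, 40, 7, 6, -41] -> [37, 31, -2, -3, -50] -> [-50, -3, -2, 31, 37] -> [-50, -3]
  [10, 9, 29, 3, 15] -> [-10, -9, -29, -3, -15] -> [-3, -9, -10, -15, -29] -> [-12, -18, -19, -24, -38] -> [-38, -24, -19, -18, -12] -> [-38, -24]
  [-5, 2, -23, -23, -25] -> [5, -2, 23, 23, 25] -> [25, 23, 23, 5, -2] -> [16, 14, 14, -4, -11] -> [-11, -4, 14, 14, 16] -> [-11, -4]
  [-38, -40, 18, 29, -33, 0] -> [38, 40, -18, -29, 33, 0] -> [40, 38, 33, 0, -18, -29] -> [31, 29, 24, -9, -27, -38] -> [-38, -27, -9, 24, 29, 31] -> [-38, -27]
  [32, -26, 46, 49, 3, 9] -> [-32, 26, -46, -49, -3, -9] -> [26, -3, -9, -32, -46, -49] -> [17, -12, -18, -41, -55, -58] -> [-58, -55, -41, -18, -12, 17] -> [-58, -55]
  [37, 35, 6, -6] -> [-37, -35, -6, 6] -> [6, -6, -35, -37] -> [-3, -15, -44, -46] -> [-46, -44, -15, -3] -> [-46, -44]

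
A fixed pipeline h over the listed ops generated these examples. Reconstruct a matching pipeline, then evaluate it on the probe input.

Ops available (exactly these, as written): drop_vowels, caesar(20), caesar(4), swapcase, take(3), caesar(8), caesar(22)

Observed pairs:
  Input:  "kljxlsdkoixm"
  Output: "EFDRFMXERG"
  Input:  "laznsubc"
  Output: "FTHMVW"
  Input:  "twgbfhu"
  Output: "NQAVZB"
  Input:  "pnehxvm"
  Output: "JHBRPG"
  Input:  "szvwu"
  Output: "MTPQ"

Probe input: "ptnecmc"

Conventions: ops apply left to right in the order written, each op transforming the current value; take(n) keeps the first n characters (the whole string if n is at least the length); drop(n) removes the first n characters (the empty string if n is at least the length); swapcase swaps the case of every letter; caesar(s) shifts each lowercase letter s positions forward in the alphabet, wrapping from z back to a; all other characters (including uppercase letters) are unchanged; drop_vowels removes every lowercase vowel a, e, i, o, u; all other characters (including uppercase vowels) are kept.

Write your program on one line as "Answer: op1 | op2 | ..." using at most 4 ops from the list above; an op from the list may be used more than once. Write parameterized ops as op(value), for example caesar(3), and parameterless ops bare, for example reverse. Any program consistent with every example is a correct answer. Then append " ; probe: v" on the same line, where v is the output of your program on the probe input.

drop_vowels | caesar(20) | swapcase ; probe: "JNHWGW"

Check, running the answer program on each example:
  "kljxlsdkoixm" -> "kljxlsdkxm" -> "efdrfmxerg" -> "EFDRFMXERG"
  "laznsubc" -> "lznsbc" -> "fthmvw" -> "FTHMVW"
  "twgbfhu" -> "twgbfh" -> "nqavzb" -> "NQAVZB"
  "pnehxvm" -> "pnhxvm" -> "jhbrpg" -> "JHBRPG"
  "szvwu" -> "szvw" -> "mtpq" -> "MTPQ"
  probe: "ptnecmc" -> "ptncmc" -> "jnhwgw" -> "JNHWGW"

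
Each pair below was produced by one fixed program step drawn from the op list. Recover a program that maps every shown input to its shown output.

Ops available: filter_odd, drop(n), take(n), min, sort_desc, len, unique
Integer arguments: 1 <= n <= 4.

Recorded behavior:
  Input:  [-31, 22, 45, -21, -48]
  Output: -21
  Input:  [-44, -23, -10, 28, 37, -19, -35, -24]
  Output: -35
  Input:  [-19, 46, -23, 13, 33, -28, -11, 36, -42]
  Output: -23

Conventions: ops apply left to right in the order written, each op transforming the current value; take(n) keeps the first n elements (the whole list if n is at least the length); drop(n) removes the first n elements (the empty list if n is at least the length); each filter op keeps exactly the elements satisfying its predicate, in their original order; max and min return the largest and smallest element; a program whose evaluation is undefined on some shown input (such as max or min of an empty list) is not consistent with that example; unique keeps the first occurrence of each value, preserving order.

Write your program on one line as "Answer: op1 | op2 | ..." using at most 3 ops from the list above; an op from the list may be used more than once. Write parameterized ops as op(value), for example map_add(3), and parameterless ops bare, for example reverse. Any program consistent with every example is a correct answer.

filter_odd | drop(1) | min

Check, running the answer program on each example:
  [-31, 22, 45, -21, -48] -> [-31, 45, -21] -> [45, -21] -> -21
  [-44, -23, -10, 28, 37, -19, -35, -24] -> [-23, 37, -19, -35] -> [37, -19, -35] -> -35
  [-19, 46, -23, 13, 33, -28, -11, 36, -42] -> [-19, -23, 13, 33, -11] -> [-23, 13, 33, -11] -> -23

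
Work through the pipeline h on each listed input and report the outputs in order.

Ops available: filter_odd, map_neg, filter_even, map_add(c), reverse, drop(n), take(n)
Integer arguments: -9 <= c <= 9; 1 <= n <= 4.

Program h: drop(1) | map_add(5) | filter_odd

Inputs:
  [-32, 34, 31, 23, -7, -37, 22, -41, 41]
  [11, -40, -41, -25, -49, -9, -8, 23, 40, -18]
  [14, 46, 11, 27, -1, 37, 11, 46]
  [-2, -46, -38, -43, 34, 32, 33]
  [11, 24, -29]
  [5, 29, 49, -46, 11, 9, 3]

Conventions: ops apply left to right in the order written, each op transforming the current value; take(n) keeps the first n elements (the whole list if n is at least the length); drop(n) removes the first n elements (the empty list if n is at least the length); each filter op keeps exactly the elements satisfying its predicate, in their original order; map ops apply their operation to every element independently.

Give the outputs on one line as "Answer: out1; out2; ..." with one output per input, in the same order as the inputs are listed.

Execution, op by op:
  [-32, 34, 31, 23, -7, -37, 22, -41, 41] -> [34, 31, 23, -7, -37, 22, -41, 41] -> [39, 36, 28, -2, -32, 27, -36, 46] -> [39, 27]
  [11, -40, -41, -25, -49, -9, -8, 23, 40, -18] -> [-40, -41, -25, -49, -9, -8, 23, 40, -18] -> [-35, -36, -20, -44, -4, -3, 28, 45, -13] -> [-35, -3, 45, -13]
  [14, 46, 11, 27, -1, 37, 11, 46] -> [46, 11, 27, -1, 37, 11, 46] -> [51, 16, 32, 4, 42, 16, 51] -> [51, 51]
  [-2, -46, -38, -43, 34, 32, 33] -> [-46, -38, -43, 34, 32, 33] -> [-41, -33, -38, 39, 37, 38] -> [-41, -33, 39, 37]
  [11, 24, -29] -> [24, -29] -> [29, -24] -> [29]
  [5, 29, 49, -46, 11, 9, 3] -> [29, 49, -46, 11, 9, 3] -> [34, 54, -41, 16, 14, 8] -> [-41]

[39, 27]; [-35, -3, 45, -13]; [51, 51]; [-41, -33, 39, 37]; [29]; [-41]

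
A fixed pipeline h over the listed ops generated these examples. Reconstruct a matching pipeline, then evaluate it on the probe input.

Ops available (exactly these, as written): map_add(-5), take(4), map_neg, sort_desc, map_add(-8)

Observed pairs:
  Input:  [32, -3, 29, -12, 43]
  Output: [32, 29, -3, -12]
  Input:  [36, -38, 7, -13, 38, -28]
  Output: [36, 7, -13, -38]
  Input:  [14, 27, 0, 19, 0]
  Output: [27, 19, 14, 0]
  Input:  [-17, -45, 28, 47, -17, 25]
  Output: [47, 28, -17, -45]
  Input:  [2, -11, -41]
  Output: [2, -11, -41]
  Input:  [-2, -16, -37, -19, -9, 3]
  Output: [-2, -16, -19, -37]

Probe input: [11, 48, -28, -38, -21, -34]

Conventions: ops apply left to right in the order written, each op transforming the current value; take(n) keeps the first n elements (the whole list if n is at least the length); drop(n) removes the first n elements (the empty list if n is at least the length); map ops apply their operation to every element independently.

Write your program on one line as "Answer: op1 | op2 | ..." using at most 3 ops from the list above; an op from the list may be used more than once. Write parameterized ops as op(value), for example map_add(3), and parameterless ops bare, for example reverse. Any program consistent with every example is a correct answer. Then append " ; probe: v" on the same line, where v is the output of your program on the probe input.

take(4) | sort_desc ; probe: [48, 11, -28, -38]

Check, running the answer program on each example:
  [32, -3, 29, -12, 43] -> [32, -3, 29, -12] -> [32, 29, -3, -12]
  [36, -38, 7, -13, 38, -28] -> [36, -38, 7, -13] -> [36, 7, -13, -38]
  [14, 27, 0, 19, 0] -> [14, 27, 0, 19] -> [27, 19, 14, 0]
  [-17, -45, 28, 47, -17, 25] -> [-17, -45, 28, 47] -> [47, 28, -17, -45]
  [2, -11, -41] -> [2, -11, -41] -> [2, -11, -41]
  [-2, -16, -37, -19, -9, 3] -> [-2, -16, -37, -19] -> [-2, -16, -19, -37]
  probe: [11, 48, -28, -38, -21, -34] -> [11, 48, -28, -38] -> [48, 11, -28, -38]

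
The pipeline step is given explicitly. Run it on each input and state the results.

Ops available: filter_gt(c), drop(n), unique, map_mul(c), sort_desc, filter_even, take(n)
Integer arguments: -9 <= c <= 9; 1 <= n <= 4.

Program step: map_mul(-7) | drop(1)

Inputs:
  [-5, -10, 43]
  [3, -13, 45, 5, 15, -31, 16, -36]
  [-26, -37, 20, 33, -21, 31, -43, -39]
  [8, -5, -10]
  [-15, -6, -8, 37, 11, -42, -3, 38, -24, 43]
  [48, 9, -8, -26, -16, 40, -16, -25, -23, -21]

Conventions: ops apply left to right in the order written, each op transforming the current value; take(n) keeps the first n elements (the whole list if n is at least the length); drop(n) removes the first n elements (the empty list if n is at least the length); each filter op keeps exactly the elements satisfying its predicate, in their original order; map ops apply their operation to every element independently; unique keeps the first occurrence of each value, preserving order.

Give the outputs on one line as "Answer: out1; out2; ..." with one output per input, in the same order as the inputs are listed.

[70, -301]; [91, -315, -35, -105, 217, -112, 252]; [259, -140, -231, 147, -217, 301, 273]; [35, 70]; [42, 56, -259, -77, 294, 21, -266, 168, -301]; [-63, 56, 182, 112, -280, 112, 175, 161, 147]

Execution, op by op:
  [-5, -10, 43] -> [35, 70, -301] -> [70, -301]
  [3, -13, 45, 5, 15, -31, 16, -36] -> [-21, 91, -315, -35, -105, 217, -112, 252] -> [91, -315, -35, -105, 217, -112, 252]
  [-26, -37, 20, 33, -21, 31, -43, -39] -> [182, 259, -140, -231, 147, -217, 301, 273] -> [259, -140, -231, 147, -217, 301, 273]
  [8, -5, -10] -> [-56, 35, 70] -> [35, 70]
  [-15, -6, -8, 37, 11, -42, -3, 38, -24, 43] -> [105, 42, 56, -259, -77, 294, 21, -266, 168, -301] -> [42, 56, -259, -77, 294, 21, -266, 168, -301]
  [48, 9, -8, -26, -16, 40, -16, -25, -23, -21] -> [-336, -63, 56, 182, 112, -280, 112, 175, 161, 147] -> [-63, 56, 182, 112, -280, 112, 175, 161, 147]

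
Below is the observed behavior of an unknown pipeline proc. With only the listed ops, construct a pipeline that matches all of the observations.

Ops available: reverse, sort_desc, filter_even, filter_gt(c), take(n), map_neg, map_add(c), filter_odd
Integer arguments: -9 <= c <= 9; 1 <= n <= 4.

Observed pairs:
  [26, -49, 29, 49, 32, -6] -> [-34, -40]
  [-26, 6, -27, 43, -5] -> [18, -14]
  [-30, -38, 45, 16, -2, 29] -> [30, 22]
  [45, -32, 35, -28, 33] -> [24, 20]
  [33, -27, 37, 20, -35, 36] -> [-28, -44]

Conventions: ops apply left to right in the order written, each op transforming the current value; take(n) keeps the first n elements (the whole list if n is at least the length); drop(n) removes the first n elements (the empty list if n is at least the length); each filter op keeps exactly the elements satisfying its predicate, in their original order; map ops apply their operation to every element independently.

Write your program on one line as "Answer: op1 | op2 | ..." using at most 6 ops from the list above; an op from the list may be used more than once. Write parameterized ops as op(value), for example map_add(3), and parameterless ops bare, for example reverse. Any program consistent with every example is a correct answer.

map_add(8) | map_neg | filter_even | take(2) | sort_desc

Check, running the answer program on each example:
  [26, -49, 29, 49, 32, -6] -> [34, -41, 37, 57, 40, 2] -> [-34, 41, -37, -57, -40, -2] -> [-34, -40, -2] -> [-34, -40] -> [-34, -40]
  [-26, 6, -27, 43, -5] -> [-18, 14, -19, 51, 3] -> [18, -14, 19, -51, -3] -> [18, -14] -> [18, -14] -> [18, -14]
  [-30, -38, 45, 16, -2, 29] -> [-22, -30, 53, 24, 6, 37] -> [22, 30, -53, -24, -6, -37] -> [22, 30, -24, -6] -> [22, 30] -> [30, 22]
  [45, -32, 35, -28, 33] -> [53, -24, 43, -20, 41] -> [-53, 24, -43, 20, -41] -> [24, 20] -> [24, 20] -> [24, 20]
  [33, -27, 37, 20, -35, 36] -> [41, -19, 45, 28, -27, 44] -> [-41, 19, -45, -28, 27, -44] -> [-28, -44] -> [-28, -44] -> [-28, -44]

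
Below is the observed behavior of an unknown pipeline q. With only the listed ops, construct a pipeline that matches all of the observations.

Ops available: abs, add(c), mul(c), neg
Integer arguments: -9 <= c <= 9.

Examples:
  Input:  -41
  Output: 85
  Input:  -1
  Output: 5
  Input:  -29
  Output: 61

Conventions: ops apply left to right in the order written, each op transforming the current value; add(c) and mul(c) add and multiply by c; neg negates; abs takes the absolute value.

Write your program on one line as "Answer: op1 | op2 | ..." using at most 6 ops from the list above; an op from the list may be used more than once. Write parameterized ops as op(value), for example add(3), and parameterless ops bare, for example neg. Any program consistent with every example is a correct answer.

neg | mul(2) | add(1) | add(1) | add(1)

Check, running the answer program on each example:
  -41 -> 41 -> 82 -> 83 -> 84 -> 85
  -1 -> 1 -> 2 -> 3 -> 4 -> 5
  -29 -> 29 -> 58 -> 59 -> 60 -> 61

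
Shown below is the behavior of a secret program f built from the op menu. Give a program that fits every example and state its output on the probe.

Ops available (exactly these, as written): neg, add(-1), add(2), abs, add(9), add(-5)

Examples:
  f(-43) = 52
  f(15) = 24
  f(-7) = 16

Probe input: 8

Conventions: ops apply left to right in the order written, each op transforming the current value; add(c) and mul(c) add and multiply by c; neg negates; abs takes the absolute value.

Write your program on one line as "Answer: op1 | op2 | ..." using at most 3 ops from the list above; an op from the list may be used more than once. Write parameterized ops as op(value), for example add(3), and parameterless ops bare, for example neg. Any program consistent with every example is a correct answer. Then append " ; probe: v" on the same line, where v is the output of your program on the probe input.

neg | abs | add(9) ; probe: 17

Check, running the answer program on each example:
  -43 -> 43 -> 43 -> 52
  15 -> -15 -> 15 -> 24
  -7 -> 7 -> 7 -> 16
  probe: 8 -> -8 -> 8 -> 17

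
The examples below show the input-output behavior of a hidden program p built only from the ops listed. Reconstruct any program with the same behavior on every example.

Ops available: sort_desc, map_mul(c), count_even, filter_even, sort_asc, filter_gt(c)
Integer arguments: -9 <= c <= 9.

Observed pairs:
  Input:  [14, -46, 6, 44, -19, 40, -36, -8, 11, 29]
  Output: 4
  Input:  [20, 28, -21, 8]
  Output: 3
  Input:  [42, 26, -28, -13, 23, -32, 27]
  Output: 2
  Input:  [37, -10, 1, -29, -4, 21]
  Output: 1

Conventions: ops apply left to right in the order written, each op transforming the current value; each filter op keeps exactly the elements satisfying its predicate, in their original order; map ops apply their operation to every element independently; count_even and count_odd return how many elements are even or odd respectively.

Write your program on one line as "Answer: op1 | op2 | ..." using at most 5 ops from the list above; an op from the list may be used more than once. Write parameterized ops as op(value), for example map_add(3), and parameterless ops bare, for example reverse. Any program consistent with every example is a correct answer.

filter_even | filter_gt(-8) | map_mul(5) | map_mul(-4) | count_even

Check, running the answer program on each example:
  [14, -46, 6, 44, -19, 40, -36, -8, 11, 29] -> [14, -46, 6, 44, 40, -36, -8] -> [14, 6, 44, 40] -> [70, 30, 220, 200] -> [-280, -120, -880, -800] -> 4
  [20, 28, -21, 8] -> [20, 28, 8] -> [20, 28, 8] -> [100, 140, 40] -> [-400, -560, -160] -> 3
  [42, 26, -28, -13, 23, -32, 27] -> [42, 26, -28, -32] -> [42, 26] -> [210, 130] -> [-840, -520] -> 2
  [37, -10, 1, -29, -4, 21] -> [-10, -4] -> [-4] -> [-20] -> [80] -> 1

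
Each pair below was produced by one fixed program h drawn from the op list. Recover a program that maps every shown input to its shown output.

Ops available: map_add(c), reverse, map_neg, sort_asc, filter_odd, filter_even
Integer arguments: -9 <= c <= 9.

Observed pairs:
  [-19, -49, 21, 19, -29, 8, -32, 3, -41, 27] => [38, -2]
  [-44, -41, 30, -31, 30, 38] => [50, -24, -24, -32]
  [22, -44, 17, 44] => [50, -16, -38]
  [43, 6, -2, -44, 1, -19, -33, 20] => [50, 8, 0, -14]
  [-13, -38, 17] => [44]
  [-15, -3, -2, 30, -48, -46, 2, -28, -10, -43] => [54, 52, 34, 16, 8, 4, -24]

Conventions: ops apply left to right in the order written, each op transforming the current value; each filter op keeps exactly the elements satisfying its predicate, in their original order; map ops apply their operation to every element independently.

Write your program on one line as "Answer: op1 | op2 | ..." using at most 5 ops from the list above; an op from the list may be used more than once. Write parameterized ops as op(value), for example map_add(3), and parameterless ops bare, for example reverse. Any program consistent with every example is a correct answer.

reverse | map_add(-6) | sort_asc | map_neg | filter_even

Check, running the answer program on each example:
  [-19, -49, 21, 19, -29, 8, -32, 3, -41, 27] -> [27, -41, 3, -32, 8, -29, 19, 21, -49, -19] -> [21, -47, -3, -38, 2, -35, 13, 15, -55, -25] -> [-55, -47, -38, -35, -25, -3, 2, 13, 15, 21] -> [55, 47, 38, 35, 25, 3, -2, -13, -15, -21] -> [38, -2]
  [-44, -41, 30, -31, 30, 38] -> [38, 30, -31, 30, -41, -44] -> [32, 24, -37, 24, -47, -50] -> [-50, -47, -37, 24, 24, 32] -> [50, 47, 37, -24, -24, -32] -> [50, -24, -24, -32]
  [22, -44, 17, 44] -> [44, 17, -44, 22] -> [38, 11, -50, 16] -> [-50, 11, 16, 38] -> [50, -11, -16, -38] -> [50, -16, -38]
  [43, 6, -2, -44, 1, -19, -33, 20] -> [20, -33, -19, 1, -44, -2, 6, 43] -> [14, -39, -25, -5, -50, -8, 0, 37] -> [-50, -39, -25, -8, -5, 0, 14, 37] -> [50, 39, 25, 8, 5, 0, -14, -37] -> [50, 8, 0, -14]
  [-13, -38, 17] -> [17, -38, -13] -> [11, -44, -19] -> [-44, -19, 11] -> [44, 19, -11] -> [44]
  [-15, -3, -2, 30, -48, -46, 2, -28, -10, -43] -> [-43, -10, -28, 2, -46, -48, 30, -2, -3, -15] -> [-49, -16, -34, -4, -52, -54, 24, -8, -9, -21] -> [-54, -52, -49, -34, -21, -16, -9, -8, -4, 24] -> [54, 52, 49, 34, 21, 16, 9, 8, 4, -24] -> [54, 52, 34, 16, 8, 4, -24]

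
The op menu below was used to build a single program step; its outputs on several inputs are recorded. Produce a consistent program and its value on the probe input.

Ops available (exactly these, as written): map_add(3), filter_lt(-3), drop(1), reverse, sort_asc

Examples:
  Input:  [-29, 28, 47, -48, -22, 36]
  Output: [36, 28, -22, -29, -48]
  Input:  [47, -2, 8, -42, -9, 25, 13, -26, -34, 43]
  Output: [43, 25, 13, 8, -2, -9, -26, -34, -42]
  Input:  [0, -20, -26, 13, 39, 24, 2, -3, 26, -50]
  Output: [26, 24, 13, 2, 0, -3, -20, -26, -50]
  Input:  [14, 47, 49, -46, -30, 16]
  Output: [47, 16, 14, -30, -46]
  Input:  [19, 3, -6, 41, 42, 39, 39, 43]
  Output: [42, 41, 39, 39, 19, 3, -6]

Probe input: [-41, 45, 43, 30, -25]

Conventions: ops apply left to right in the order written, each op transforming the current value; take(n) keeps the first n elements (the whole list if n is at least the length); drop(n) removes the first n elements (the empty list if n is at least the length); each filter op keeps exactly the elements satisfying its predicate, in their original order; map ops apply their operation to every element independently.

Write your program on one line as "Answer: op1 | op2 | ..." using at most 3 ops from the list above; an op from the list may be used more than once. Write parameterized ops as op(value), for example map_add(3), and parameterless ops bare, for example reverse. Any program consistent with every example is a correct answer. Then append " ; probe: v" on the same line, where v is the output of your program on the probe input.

sort_asc | reverse | drop(1) ; probe: [43, 30, -25, -41]

Check, running the answer program on each example:
  [-29, 28, 47, -48, -22, 36] -> [-48, -29, -22, 28, 36, 47] -> [47, 36, 28, -22, -29, -48] -> [36, 28, -22, -29, -48]
  [47, -2, 8, -42, -9, 25, 13, -26, -34, 43] -> [-42, -34, -26, -9, -2, 8, 13, 25, 43, 47] -> [47, 43, 25, 13, 8, -2, -9, -26, -34, -42] -> [43, 25, 13, 8, -2, -9, -26, -34, -42]
  [0, -20, -26, 13, 39, 24, 2, -3, 26, -50] -> [-50, -26, -20, -3, 0, 2, 13, 24, 26, 39] -> [39, 26, 24, 13, 2, 0, -3, -20, -26, -50] -> [26, 24, 13, 2, 0, -3, -20, -26, -50]
  [14, 47, 49, -46, -30, 16] -> [-46, -30, 14, 16, 47, 49] -> [49, 47, 16, 14, -30, -46] -> [47, 16, 14, -30, -46]
  [19, 3, -6, 41, 42, 39, 39, 43] -> [-6, 3, 19, 39, 39, 41, 42, 43] -> [43, 42, 41, 39, 39, 19, 3, -6] -> [42, 41, 39, 39, 19, 3, -6]
  probe: [-41, 45, 43, 30, -25] -> [-41, -25, 30, 43, 45] -> [45, 43, 30, -25, -41] -> [43, 30, -25, -41]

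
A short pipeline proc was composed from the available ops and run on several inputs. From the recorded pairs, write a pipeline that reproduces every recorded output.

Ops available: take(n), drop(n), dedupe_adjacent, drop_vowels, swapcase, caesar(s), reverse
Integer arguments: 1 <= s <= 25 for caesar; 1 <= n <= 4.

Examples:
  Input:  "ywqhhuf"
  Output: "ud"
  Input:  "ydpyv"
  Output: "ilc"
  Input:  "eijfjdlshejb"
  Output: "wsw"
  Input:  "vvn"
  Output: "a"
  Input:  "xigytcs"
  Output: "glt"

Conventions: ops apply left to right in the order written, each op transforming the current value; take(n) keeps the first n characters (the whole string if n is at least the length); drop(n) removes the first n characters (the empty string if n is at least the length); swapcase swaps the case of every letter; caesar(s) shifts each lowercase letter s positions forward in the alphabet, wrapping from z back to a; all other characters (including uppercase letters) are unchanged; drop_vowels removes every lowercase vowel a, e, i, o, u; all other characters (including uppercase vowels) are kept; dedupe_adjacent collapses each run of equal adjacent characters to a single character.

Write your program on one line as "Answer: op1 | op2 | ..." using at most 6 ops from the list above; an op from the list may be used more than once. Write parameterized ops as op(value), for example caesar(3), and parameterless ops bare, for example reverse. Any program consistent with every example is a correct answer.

caesar(13) | drop(2) | take(3) | dedupe_adjacent | reverse

Check, running the answer program on each example:
  "ywqhhuf" -> "ljduuhs" -> "duuhs" -> "duu" -> "du" -> "ud"
  "ydpyv" -> "lqcli" -> "cli" -> "cli" -> "cli" -> "ilc"
  "eijfjdlshejb" -> "rvwswqyfurwo" -> "wswqyfurwo" -> "wsw" -> "wsw" -> "wsw"
  "vvn" -> "iia" -> "a" -> "a" -> "a" -> "a"
  "xigytcs" -> "kvtlgpf" -> "tlgpf" -> "tlg" -> "tlg" -> "glt"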